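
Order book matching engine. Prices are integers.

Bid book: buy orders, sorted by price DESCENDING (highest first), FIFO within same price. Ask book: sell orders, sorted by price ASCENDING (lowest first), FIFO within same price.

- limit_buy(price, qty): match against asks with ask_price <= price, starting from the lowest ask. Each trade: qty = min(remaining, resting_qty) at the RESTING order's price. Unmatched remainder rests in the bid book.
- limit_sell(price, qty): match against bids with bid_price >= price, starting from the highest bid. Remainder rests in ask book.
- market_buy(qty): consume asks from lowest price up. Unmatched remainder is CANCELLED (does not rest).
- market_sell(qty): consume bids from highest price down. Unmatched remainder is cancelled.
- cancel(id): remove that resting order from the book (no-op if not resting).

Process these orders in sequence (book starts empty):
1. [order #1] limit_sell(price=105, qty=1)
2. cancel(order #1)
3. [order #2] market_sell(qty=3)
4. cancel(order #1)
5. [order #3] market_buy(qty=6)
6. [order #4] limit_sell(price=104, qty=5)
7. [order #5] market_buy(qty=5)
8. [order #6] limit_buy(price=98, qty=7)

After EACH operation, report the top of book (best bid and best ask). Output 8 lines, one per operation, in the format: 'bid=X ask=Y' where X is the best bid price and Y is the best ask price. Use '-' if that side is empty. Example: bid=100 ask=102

After op 1 [order #1] limit_sell(price=105, qty=1): fills=none; bids=[-] asks=[#1:1@105]
After op 2 cancel(order #1): fills=none; bids=[-] asks=[-]
After op 3 [order #2] market_sell(qty=3): fills=none; bids=[-] asks=[-]
After op 4 cancel(order #1): fills=none; bids=[-] asks=[-]
After op 5 [order #3] market_buy(qty=6): fills=none; bids=[-] asks=[-]
After op 6 [order #4] limit_sell(price=104, qty=5): fills=none; bids=[-] asks=[#4:5@104]
After op 7 [order #5] market_buy(qty=5): fills=#5x#4:5@104; bids=[-] asks=[-]
After op 8 [order #6] limit_buy(price=98, qty=7): fills=none; bids=[#6:7@98] asks=[-]

Answer: bid=- ask=105
bid=- ask=-
bid=- ask=-
bid=- ask=-
bid=- ask=-
bid=- ask=104
bid=- ask=-
bid=98 ask=-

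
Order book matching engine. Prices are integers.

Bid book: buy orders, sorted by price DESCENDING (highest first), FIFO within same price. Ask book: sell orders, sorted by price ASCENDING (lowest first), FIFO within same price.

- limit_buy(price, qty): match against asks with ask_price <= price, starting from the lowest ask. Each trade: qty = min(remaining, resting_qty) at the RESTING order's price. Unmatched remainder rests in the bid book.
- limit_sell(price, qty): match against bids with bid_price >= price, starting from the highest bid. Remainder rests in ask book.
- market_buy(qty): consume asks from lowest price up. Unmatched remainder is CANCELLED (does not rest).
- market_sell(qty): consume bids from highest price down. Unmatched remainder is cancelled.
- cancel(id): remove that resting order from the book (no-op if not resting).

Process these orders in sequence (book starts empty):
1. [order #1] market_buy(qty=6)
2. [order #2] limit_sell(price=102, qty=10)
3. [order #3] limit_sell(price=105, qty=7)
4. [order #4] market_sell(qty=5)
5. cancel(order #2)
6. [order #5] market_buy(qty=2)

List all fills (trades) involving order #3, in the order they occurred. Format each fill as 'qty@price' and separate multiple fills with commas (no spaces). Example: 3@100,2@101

After op 1 [order #1] market_buy(qty=6): fills=none; bids=[-] asks=[-]
After op 2 [order #2] limit_sell(price=102, qty=10): fills=none; bids=[-] asks=[#2:10@102]
After op 3 [order #3] limit_sell(price=105, qty=7): fills=none; bids=[-] asks=[#2:10@102 #3:7@105]
After op 4 [order #4] market_sell(qty=5): fills=none; bids=[-] asks=[#2:10@102 #3:7@105]
After op 5 cancel(order #2): fills=none; bids=[-] asks=[#3:7@105]
After op 6 [order #5] market_buy(qty=2): fills=#5x#3:2@105; bids=[-] asks=[#3:5@105]

Answer: 2@105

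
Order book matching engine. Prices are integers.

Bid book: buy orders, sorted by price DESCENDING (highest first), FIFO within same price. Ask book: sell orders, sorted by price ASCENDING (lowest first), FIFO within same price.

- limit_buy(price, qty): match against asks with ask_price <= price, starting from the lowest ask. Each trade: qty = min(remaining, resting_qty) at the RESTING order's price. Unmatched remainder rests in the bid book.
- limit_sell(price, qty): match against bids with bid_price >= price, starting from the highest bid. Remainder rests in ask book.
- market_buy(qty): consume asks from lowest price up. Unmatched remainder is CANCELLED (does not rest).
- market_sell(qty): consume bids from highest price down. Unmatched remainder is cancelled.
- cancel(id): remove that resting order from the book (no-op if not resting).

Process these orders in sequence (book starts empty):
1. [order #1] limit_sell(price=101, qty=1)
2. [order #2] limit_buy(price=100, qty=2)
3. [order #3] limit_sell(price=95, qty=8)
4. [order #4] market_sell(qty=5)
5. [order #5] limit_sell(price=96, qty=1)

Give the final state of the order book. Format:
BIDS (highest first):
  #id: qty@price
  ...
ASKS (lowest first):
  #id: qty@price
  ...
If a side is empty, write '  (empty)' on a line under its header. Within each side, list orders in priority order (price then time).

After op 1 [order #1] limit_sell(price=101, qty=1): fills=none; bids=[-] asks=[#1:1@101]
After op 2 [order #2] limit_buy(price=100, qty=2): fills=none; bids=[#2:2@100] asks=[#1:1@101]
After op 3 [order #3] limit_sell(price=95, qty=8): fills=#2x#3:2@100; bids=[-] asks=[#3:6@95 #1:1@101]
After op 4 [order #4] market_sell(qty=5): fills=none; bids=[-] asks=[#3:6@95 #1:1@101]
After op 5 [order #5] limit_sell(price=96, qty=1): fills=none; bids=[-] asks=[#3:6@95 #5:1@96 #1:1@101]

Answer: BIDS (highest first):
  (empty)
ASKS (lowest first):
  #3: 6@95
  #5: 1@96
  #1: 1@101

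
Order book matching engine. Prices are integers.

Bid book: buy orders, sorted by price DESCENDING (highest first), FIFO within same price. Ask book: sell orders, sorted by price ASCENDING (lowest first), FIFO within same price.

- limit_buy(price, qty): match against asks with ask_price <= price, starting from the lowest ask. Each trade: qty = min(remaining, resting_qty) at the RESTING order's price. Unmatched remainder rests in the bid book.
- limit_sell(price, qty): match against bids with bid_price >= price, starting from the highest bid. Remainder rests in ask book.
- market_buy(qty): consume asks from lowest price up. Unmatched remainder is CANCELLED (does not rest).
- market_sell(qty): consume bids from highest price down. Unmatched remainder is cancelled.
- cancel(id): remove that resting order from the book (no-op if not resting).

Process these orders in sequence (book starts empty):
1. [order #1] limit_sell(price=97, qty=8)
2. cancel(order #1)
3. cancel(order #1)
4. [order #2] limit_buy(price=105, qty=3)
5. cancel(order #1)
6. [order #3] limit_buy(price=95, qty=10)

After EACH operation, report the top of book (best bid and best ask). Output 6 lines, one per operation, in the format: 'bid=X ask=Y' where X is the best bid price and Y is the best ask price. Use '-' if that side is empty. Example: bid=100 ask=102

Answer: bid=- ask=97
bid=- ask=-
bid=- ask=-
bid=105 ask=-
bid=105 ask=-
bid=105 ask=-

Derivation:
After op 1 [order #1] limit_sell(price=97, qty=8): fills=none; bids=[-] asks=[#1:8@97]
After op 2 cancel(order #1): fills=none; bids=[-] asks=[-]
After op 3 cancel(order #1): fills=none; bids=[-] asks=[-]
After op 4 [order #2] limit_buy(price=105, qty=3): fills=none; bids=[#2:3@105] asks=[-]
After op 5 cancel(order #1): fills=none; bids=[#2:3@105] asks=[-]
After op 6 [order #3] limit_buy(price=95, qty=10): fills=none; bids=[#2:3@105 #3:10@95] asks=[-]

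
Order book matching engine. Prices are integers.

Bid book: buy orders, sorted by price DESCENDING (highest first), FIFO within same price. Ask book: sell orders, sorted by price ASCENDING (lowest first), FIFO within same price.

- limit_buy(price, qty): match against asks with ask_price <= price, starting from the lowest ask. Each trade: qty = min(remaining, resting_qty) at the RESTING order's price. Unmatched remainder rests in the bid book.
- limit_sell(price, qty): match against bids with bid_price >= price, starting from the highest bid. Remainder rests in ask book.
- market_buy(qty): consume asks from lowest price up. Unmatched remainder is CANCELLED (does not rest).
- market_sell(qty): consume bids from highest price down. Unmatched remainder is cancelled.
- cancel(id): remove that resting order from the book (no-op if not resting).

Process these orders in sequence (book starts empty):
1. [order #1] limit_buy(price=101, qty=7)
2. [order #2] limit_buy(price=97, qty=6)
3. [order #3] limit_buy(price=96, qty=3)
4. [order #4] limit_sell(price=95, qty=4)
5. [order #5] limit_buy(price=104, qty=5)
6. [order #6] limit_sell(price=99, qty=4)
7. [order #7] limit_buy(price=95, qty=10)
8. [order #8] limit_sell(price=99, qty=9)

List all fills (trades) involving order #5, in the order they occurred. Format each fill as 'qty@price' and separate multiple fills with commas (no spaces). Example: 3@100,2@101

After op 1 [order #1] limit_buy(price=101, qty=7): fills=none; bids=[#1:7@101] asks=[-]
After op 2 [order #2] limit_buy(price=97, qty=6): fills=none; bids=[#1:7@101 #2:6@97] asks=[-]
After op 3 [order #3] limit_buy(price=96, qty=3): fills=none; bids=[#1:7@101 #2:6@97 #3:3@96] asks=[-]
After op 4 [order #4] limit_sell(price=95, qty=4): fills=#1x#4:4@101; bids=[#1:3@101 #2:6@97 #3:3@96] asks=[-]
After op 5 [order #5] limit_buy(price=104, qty=5): fills=none; bids=[#5:5@104 #1:3@101 #2:6@97 #3:3@96] asks=[-]
After op 6 [order #6] limit_sell(price=99, qty=4): fills=#5x#6:4@104; bids=[#5:1@104 #1:3@101 #2:6@97 #3:3@96] asks=[-]
After op 7 [order #7] limit_buy(price=95, qty=10): fills=none; bids=[#5:1@104 #1:3@101 #2:6@97 #3:3@96 #7:10@95] asks=[-]
After op 8 [order #8] limit_sell(price=99, qty=9): fills=#5x#8:1@104 #1x#8:3@101; bids=[#2:6@97 #3:3@96 #7:10@95] asks=[#8:5@99]

Answer: 4@104,1@104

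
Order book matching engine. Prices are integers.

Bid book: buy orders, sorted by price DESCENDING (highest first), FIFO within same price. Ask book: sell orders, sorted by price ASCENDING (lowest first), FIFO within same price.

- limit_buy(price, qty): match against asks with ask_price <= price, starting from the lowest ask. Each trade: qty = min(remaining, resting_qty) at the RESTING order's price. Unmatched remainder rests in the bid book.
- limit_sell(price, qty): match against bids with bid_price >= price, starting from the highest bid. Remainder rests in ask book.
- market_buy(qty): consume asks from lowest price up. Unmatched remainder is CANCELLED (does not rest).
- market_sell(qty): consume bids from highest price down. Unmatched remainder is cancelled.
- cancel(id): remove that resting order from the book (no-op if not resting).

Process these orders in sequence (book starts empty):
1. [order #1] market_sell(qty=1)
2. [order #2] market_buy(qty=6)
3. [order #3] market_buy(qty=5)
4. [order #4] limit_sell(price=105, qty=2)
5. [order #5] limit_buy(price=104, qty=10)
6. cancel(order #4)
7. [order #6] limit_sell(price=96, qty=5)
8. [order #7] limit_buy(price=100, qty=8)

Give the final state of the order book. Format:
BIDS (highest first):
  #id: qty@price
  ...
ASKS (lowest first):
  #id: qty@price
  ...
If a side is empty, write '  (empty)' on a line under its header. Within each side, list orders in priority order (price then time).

After op 1 [order #1] market_sell(qty=1): fills=none; bids=[-] asks=[-]
After op 2 [order #2] market_buy(qty=6): fills=none; bids=[-] asks=[-]
After op 3 [order #3] market_buy(qty=5): fills=none; bids=[-] asks=[-]
After op 4 [order #4] limit_sell(price=105, qty=2): fills=none; bids=[-] asks=[#4:2@105]
After op 5 [order #5] limit_buy(price=104, qty=10): fills=none; bids=[#5:10@104] asks=[#4:2@105]
After op 6 cancel(order #4): fills=none; bids=[#5:10@104] asks=[-]
After op 7 [order #6] limit_sell(price=96, qty=5): fills=#5x#6:5@104; bids=[#5:5@104] asks=[-]
After op 8 [order #7] limit_buy(price=100, qty=8): fills=none; bids=[#5:5@104 #7:8@100] asks=[-]

Answer: BIDS (highest first):
  #5: 5@104
  #7: 8@100
ASKS (lowest first):
  (empty)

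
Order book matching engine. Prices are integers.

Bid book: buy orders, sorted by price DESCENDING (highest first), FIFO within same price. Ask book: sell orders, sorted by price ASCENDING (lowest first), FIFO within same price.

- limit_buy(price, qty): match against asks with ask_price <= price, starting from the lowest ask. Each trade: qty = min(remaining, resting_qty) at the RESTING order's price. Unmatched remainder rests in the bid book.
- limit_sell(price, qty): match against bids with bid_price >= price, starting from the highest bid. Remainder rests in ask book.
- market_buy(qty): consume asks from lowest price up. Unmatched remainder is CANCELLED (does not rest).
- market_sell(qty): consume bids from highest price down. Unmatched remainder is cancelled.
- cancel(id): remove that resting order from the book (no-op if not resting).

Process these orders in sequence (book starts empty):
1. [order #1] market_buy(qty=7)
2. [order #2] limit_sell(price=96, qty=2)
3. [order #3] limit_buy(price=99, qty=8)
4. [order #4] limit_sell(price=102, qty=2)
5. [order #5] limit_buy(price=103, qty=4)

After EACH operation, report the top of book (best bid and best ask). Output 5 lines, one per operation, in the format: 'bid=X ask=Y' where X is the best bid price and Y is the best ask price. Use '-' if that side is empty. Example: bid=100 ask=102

After op 1 [order #1] market_buy(qty=7): fills=none; bids=[-] asks=[-]
After op 2 [order #2] limit_sell(price=96, qty=2): fills=none; bids=[-] asks=[#2:2@96]
After op 3 [order #3] limit_buy(price=99, qty=8): fills=#3x#2:2@96; bids=[#3:6@99] asks=[-]
After op 4 [order #4] limit_sell(price=102, qty=2): fills=none; bids=[#3:6@99] asks=[#4:2@102]
After op 5 [order #5] limit_buy(price=103, qty=4): fills=#5x#4:2@102; bids=[#5:2@103 #3:6@99] asks=[-]

Answer: bid=- ask=-
bid=- ask=96
bid=99 ask=-
bid=99 ask=102
bid=103 ask=-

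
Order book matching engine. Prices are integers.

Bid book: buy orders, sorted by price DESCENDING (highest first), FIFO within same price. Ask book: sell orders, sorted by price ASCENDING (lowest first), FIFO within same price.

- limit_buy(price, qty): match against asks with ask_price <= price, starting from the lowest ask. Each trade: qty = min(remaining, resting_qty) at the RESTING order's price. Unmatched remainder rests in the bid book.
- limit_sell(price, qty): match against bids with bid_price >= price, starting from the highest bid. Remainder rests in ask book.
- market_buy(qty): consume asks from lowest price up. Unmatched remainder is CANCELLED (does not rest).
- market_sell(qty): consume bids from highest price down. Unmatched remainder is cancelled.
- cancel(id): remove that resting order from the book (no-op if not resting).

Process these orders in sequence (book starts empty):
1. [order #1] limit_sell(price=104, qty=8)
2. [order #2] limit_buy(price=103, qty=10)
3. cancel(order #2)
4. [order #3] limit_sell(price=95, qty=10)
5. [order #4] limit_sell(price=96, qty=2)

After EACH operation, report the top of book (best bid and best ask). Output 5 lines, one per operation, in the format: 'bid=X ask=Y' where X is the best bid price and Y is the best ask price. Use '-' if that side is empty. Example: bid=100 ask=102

After op 1 [order #1] limit_sell(price=104, qty=8): fills=none; bids=[-] asks=[#1:8@104]
After op 2 [order #2] limit_buy(price=103, qty=10): fills=none; bids=[#2:10@103] asks=[#1:8@104]
After op 3 cancel(order #2): fills=none; bids=[-] asks=[#1:8@104]
After op 4 [order #3] limit_sell(price=95, qty=10): fills=none; bids=[-] asks=[#3:10@95 #1:8@104]
After op 5 [order #4] limit_sell(price=96, qty=2): fills=none; bids=[-] asks=[#3:10@95 #4:2@96 #1:8@104]

Answer: bid=- ask=104
bid=103 ask=104
bid=- ask=104
bid=- ask=95
bid=- ask=95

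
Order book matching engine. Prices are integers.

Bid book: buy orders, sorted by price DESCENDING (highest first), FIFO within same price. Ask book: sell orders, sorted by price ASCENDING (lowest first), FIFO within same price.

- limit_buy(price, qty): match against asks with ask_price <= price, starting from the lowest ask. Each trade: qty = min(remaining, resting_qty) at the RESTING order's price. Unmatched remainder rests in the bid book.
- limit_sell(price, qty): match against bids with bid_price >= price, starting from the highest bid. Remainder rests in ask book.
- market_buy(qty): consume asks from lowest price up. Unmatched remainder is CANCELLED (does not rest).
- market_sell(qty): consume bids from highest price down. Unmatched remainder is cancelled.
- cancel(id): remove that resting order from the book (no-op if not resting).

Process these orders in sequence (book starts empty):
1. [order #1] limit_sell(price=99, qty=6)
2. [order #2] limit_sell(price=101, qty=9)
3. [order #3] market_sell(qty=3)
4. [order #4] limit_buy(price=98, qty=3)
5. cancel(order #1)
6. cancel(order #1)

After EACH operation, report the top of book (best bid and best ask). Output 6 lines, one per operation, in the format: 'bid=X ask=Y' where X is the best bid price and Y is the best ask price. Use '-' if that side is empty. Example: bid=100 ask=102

Answer: bid=- ask=99
bid=- ask=99
bid=- ask=99
bid=98 ask=99
bid=98 ask=101
bid=98 ask=101

Derivation:
After op 1 [order #1] limit_sell(price=99, qty=6): fills=none; bids=[-] asks=[#1:6@99]
After op 2 [order #2] limit_sell(price=101, qty=9): fills=none; bids=[-] asks=[#1:6@99 #2:9@101]
After op 3 [order #3] market_sell(qty=3): fills=none; bids=[-] asks=[#1:6@99 #2:9@101]
After op 4 [order #4] limit_buy(price=98, qty=3): fills=none; bids=[#4:3@98] asks=[#1:6@99 #2:9@101]
After op 5 cancel(order #1): fills=none; bids=[#4:3@98] asks=[#2:9@101]
After op 6 cancel(order #1): fills=none; bids=[#4:3@98] asks=[#2:9@101]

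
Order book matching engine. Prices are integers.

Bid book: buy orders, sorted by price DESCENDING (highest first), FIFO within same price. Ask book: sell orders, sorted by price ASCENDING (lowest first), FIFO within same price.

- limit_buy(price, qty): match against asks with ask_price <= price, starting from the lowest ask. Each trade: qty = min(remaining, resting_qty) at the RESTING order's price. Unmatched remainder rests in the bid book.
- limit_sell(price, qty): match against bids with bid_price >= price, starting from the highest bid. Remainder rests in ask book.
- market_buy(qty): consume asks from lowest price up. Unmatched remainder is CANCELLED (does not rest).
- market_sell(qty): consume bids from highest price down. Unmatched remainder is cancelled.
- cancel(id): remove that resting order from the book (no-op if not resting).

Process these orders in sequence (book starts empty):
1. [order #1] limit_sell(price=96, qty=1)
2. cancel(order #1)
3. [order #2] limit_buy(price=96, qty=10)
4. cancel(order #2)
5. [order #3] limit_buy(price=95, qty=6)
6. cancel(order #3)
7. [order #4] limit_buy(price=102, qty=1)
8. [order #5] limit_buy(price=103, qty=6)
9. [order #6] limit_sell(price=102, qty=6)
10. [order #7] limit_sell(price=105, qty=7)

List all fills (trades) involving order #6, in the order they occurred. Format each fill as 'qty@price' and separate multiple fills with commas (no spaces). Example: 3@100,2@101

After op 1 [order #1] limit_sell(price=96, qty=1): fills=none; bids=[-] asks=[#1:1@96]
After op 2 cancel(order #1): fills=none; bids=[-] asks=[-]
After op 3 [order #2] limit_buy(price=96, qty=10): fills=none; bids=[#2:10@96] asks=[-]
After op 4 cancel(order #2): fills=none; bids=[-] asks=[-]
After op 5 [order #3] limit_buy(price=95, qty=6): fills=none; bids=[#3:6@95] asks=[-]
After op 6 cancel(order #3): fills=none; bids=[-] asks=[-]
After op 7 [order #4] limit_buy(price=102, qty=1): fills=none; bids=[#4:1@102] asks=[-]
After op 8 [order #5] limit_buy(price=103, qty=6): fills=none; bids=[#5:6@103 #4:1@102] asks=[-]
After op 9 [order #6] limit_sell(price=102, qty=6): fills=#5x#6:6@103; bids=[#4:1@102] asks=[-]
After op 10 [order #7] limit_sell(price=105, qty=7): fills=none; bids=[#4:1@102] asks=[#7:7@105]

Answer: 6@103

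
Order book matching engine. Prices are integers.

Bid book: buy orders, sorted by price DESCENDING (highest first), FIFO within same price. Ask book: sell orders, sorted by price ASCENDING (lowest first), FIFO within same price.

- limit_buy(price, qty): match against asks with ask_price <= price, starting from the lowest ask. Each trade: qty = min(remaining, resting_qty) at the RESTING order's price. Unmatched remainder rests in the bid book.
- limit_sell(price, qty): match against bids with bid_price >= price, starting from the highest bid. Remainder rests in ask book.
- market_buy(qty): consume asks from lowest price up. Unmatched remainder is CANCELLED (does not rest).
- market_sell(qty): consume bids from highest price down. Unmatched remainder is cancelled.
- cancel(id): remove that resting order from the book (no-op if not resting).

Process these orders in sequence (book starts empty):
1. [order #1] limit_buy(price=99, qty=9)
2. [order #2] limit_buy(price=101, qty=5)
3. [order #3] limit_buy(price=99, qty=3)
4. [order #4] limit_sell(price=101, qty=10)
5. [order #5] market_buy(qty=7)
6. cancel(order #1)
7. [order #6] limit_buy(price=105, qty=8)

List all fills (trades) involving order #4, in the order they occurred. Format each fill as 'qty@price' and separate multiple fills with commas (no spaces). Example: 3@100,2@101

Answer: 5@101,5@101

Derivation:
After op 1 [order #1] limit_buy(price=99, qty=9): fills=none; bids=[#1:9@99] asks=[-]
After op 2 [order #2] limit_buy(price=101, qty=5): fills=none; bids=[#2:5@101 #1:9@99] asks=[-]
After op 3 [order #3] limit_buy(price=99, qty=3): fills=none; bids=[#2:5@101 #1:9@99 #3:3@99] asks=[-]
After op 4 [order #4] limit_sell(price=101, qty=10): fills=#2x#4:5@101; bids=[#1:9@99 #3:3@99] asks=[#4:5@101]
After op 5 [order #5] market_buy(qty=7): fills=#5x#4:5@101; bids=[#1:9@99 #3:3@99] asks=[-]
After op 6 cancel(order #1): fills=none; bids=[#3:3@99] asks=[-]
After op 7 [order #6] limit_buy(price=105, qty=8): fills=none; bids=[#6:8@105 #3:3@99] asks=[-]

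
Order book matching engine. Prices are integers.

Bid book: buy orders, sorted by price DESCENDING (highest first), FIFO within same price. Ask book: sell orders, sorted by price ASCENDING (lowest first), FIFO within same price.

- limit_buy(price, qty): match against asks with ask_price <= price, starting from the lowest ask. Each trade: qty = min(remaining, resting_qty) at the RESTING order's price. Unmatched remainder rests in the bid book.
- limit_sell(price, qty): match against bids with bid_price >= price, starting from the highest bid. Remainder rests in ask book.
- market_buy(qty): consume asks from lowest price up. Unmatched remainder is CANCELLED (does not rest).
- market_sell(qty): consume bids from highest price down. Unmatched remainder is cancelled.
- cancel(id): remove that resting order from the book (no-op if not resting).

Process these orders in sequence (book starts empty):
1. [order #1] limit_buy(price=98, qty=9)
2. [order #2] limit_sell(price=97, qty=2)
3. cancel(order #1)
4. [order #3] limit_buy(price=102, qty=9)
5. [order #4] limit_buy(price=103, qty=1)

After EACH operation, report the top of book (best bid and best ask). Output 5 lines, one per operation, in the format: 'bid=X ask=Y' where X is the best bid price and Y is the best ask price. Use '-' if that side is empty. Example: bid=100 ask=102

After op 1 [order #1] limit_buy(price=98, qty=9): fills=none; bids=[#1:9@98] asks=[-]
After op 2 [order #2] limit_sell(price=97, qty=2): fills=#1x#2:2@98; bids=[#1:7@98] asks=[-]
After op 3 cancel(order #1): fills=none; bids=[-] asks=[-]
After op 4 [order #3] limit_buy(price=102, qty=9): fills=none; bids=[#3:9@102] asks=[-]
After op 5 [order #4] limit_buy(price=103, qty=1): fills=none; bids=[#4:1@103 #3:9@102] asks=[-]

Answer: bid=98 ask=-
bid=98 ask=-
bid=- ask=-
bid=102 ask=-
bid=103 ask=-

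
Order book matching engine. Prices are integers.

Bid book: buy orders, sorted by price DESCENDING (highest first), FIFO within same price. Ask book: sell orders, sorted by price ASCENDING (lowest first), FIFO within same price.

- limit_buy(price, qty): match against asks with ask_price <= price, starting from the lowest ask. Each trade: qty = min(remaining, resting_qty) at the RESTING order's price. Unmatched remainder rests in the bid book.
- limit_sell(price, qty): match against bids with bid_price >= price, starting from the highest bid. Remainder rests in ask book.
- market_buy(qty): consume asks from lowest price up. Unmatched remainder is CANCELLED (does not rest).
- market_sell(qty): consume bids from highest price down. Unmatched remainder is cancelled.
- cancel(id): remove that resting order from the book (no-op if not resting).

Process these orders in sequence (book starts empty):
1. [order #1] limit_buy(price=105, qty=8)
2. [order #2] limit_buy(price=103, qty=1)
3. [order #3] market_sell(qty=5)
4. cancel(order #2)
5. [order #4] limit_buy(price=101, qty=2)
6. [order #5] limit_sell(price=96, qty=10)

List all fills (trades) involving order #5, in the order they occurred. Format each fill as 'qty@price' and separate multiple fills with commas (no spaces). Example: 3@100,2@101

Answer: 3@105,2@101

Derivation:
After op 1 [order #1] limit_buy(price=105, qty=8): fills=none; bids=[#1:8@105] asks=[-]
After op 2 [order #2] limit_buy(price=103, qty=1): fills=none; bids=[#1:8@105 #2:1@103] asks=[-]
After op 3 [order #3] market_sell(qty=5): fills=#1x#3:5@105; bids=[#1:3@105 #2:1@103] asks=[-]
After op 4 cancel(order #2): fills=none; bids=[#1:3@105] asks=[-]
After op 5 [order #4] limit_buy(price=101, qty=2): fills=none; bids=[#1:3@105 #4:2@101] asks=[-]
After op 6 [order #5] limit_sell(price=96, qty=10): fills=#1x#5:3@105 #4x#5:2@101; bids=[-] asks=[#5:5@96]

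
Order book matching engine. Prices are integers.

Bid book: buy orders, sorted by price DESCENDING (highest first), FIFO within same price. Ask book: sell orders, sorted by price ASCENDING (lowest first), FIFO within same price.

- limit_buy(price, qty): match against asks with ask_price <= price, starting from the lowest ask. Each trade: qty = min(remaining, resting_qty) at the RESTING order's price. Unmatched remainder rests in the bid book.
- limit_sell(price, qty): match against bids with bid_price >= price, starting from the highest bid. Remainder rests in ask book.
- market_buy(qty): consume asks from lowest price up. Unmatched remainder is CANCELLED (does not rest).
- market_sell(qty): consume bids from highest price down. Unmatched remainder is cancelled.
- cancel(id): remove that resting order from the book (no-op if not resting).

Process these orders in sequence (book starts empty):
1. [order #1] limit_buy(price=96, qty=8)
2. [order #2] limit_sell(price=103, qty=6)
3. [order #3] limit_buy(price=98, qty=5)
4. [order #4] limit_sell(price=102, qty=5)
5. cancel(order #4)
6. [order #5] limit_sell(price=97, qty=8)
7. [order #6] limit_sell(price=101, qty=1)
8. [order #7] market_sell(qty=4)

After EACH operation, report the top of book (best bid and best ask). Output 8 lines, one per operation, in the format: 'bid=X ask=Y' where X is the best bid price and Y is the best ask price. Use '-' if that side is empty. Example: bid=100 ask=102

After op 1 [order #1] limit_buy(price=96, qty=8): fills=none; bids=[#1:8@96] asks=[-]
After op 2 [order #2] limit_sell(price=103, qty=6): fills=none; bids=[#1:8@96] asks=[#2:6@103]
After op 3 [order #3] limit_buy(price=98, qty=5): fills=none; bids=[#3:5@98 #1:8@96] asks=[#2:6@103]
After op 4 [order #4] limit_sell(price=102, qty=5): fills=none; bids=[#3:5@98 #1:8@96] asks=[#4:5@102 #2:6@103]
After op 5 cancel(order #4): fills=none; bids=[#3:5@98 #1:8@96] asks=[#2:6@103]
After op 6 [order #5] limit_sell(price=97, qty=8): fills=#3x#5:5@98; bids=[#1:8@96] asks=[#5:3@97 #2:6@103]
After op 7 [order #6] limit_sell(price=101, qty=1): fills=none; bids=[#1:8@96] asks=[#5:3@97 #6:1@101 #2:6@103]
After op 8 [order #7] market_sell(qty=4): fills=#1x#7:4@96; bids=[#1:4@96] asks=[#5:3@97 #6:1@101 #2:6@103]

Answer: bid=96 ask=-
bid=96 ask=103
bid=98 ask=103
bid=98 ask=102
bid=98 ask=103
bid=96 ask=97
bid=96 ask=97
bid=96 ask=97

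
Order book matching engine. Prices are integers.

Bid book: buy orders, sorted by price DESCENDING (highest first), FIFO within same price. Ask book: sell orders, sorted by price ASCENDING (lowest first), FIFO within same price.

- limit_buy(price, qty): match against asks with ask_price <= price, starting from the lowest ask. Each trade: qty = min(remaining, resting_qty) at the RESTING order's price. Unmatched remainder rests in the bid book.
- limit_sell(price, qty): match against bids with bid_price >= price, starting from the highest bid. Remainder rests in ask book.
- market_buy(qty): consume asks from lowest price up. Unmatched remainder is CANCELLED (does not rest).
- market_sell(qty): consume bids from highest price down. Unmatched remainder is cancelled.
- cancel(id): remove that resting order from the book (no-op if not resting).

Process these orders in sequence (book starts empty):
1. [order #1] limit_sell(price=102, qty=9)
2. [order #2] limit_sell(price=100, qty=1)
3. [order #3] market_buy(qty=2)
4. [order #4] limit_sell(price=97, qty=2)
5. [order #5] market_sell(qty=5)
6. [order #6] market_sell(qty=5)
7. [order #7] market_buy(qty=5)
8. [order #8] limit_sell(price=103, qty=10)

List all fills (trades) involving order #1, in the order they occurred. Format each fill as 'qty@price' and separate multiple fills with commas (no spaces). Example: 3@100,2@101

Answer: 1@102,3@102

Derivation:
After op 1 [order #1] limit_sell(price=102, qty=9): fills=none; bids=[-] asks=[#1:9@102]
After op 2 [order #2] limit_sell(price=100, qty=1): fills=none; bids=[-] asks=[#2:1@100 #1:9@102]
After op 3 [order #3] market_buy(qty=2): fills=#3x#2:1@100 #3x#1:1@102; bids=[-] asks=[#1:8@102]
After op 4 [order #4] limit_sell(price=97, qty=2): fills=none; bids=[-] asks=[#4:2@97 #1:8@102]
After op 5 [order #5] market_sell(qty=5): fills=none; bids=[-] asks=[#4:2@97 #1:8@102]
After op 6 [order #6] market_sell(qty=5): fills=none; bids=[-] asks=[#4:2@97 #1:8@102]
After op 7 [order #7] market_buy(qty=5): fills=#7x#4:2@97 #7x#1:3@102; bids=[-] asks=[#1:5@102]
After op 8 [order #8] limit_sell(price=103, qty=10): fills=none; bids=[-] asks=[#1:5@102 #8:10@103]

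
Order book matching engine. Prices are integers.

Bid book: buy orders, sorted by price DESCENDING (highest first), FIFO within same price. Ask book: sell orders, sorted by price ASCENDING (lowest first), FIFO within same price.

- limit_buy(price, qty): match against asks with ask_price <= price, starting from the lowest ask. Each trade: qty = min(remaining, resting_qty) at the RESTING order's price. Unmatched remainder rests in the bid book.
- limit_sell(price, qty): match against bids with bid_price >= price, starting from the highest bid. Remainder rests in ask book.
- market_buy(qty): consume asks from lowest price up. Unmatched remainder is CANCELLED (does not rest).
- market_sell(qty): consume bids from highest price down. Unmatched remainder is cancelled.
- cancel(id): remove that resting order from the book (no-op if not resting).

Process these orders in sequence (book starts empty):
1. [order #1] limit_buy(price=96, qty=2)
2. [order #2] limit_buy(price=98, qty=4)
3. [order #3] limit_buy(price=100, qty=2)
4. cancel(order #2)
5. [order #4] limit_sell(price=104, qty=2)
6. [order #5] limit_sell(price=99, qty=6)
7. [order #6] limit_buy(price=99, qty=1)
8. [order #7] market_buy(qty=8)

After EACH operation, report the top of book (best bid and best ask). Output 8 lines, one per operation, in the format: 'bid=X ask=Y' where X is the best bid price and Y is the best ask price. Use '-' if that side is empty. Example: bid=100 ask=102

After op 1 [order #1] limit_buy(price=96, qty=2): fills=none; bids=[#1:2@96] asks=[-]
After op 2 [order #2] limit_buy(price=98, qty=4): fills=none; bids=[#2:4@98 #1:2@96] asks=[-]
After op 3 [order #3] limit_buy(price=100, qty=2): fills=none; bids=[#3:2@100 #2:4@98 #1:2@96] asks=[-]
After op 4 cancel(order #2): fills=none; bids=[#3:2@100 #1:2@96] asks=[-]
After op 5 [order #4] limit_sell(price=104, qty=2): fills=none; bids=[#3:2@100 #1:2@96] asks=[#4:2@104]
After op 6 [order #5] limit_sell(price=99, qty=6): fills=#3x#5:2@100; bids=[#1:2@96] asks=[#5:4@99 #4:2@104]
After op 7 [order #6] limit_buy(price=99, qty=1): fills=#6x#5:1@99; bids=[#1:2@96] asks=[#5:3@99 #4:2@104]
After op 8 [order #7] market_buy(qty=8): fills=#7x#5:3@99 #7x#4:2@104; bids=[#1:2@96] asks=[-]

Answer: bid=96 ask=-
bid=98 ask=-
bid=100 ask=-
bid=100 ask=-
bid=100 ask=104
bid=96 ask=99
bid=96 ask=99
bid=96 ask=-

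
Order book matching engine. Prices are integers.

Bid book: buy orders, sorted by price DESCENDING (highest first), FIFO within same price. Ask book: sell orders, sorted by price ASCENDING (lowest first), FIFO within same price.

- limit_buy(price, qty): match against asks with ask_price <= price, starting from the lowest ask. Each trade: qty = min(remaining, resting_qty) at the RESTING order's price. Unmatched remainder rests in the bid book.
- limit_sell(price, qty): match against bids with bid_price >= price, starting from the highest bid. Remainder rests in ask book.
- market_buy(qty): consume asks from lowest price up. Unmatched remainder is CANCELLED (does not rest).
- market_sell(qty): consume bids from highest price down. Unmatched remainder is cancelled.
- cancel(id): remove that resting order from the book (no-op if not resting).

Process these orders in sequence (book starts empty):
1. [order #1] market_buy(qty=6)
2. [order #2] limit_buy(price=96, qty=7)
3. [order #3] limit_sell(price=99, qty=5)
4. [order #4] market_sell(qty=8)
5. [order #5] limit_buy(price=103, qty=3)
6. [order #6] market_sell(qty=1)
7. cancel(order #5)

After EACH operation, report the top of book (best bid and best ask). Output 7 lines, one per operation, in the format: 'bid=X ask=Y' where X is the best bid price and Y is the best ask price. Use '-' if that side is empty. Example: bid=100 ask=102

After op 1 [order #1] market_buy(qty=6): fills=none; bids=[-] asks=[-]
After op 2 [order #2] limit_buy(price=96, qty=7): fills=none; bids=[#2:7@96] asks=[-]
After op 3 [order #3] limit_sell(price=99, qty=5): fills=none; bids=[#2:7@96] asks=[#3:5@99]
After op 4 [order #4] market_sell(qty=8): fills=#2x#4:7@96; bids=[-] asks=[#3:5@99]
After op 5 [order #5] limit_buy(price=103, qty=3): fills=#5x#3:3@99; bids=[-] asks=[#3:2@99]
After op 6 [order #6] market_sell(qty=1): fills=none; bids=[-] asks=[#3:2@99]
After op 7 cancel(order #5): fills=none; bids=[-] asks=[#3:2@99]

Answer: bid=- ask=-
bid=96 ask=-
bid=96 ask=99
bid=- ask=99
bid=- ask=99
bid=- ask=99
bid=- ask=99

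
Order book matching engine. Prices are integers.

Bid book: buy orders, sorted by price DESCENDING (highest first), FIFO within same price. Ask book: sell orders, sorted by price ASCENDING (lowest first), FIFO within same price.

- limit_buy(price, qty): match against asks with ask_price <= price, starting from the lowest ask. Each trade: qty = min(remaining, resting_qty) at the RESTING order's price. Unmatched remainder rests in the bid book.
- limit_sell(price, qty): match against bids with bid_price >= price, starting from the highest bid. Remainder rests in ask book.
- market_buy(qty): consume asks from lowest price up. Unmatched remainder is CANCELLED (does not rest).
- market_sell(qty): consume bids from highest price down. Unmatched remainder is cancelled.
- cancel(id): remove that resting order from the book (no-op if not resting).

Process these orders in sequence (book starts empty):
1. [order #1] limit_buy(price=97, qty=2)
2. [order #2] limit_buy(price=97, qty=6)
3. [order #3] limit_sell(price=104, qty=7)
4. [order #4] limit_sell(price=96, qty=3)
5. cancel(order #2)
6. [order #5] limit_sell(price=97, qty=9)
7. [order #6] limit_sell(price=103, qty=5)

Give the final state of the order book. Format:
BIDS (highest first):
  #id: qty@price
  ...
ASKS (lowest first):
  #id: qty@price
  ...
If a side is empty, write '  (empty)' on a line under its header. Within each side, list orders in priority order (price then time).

After op 1 [order #1] limit_buy(price=97, qty=2): fills=none; bids=[#1:2@97] asks=[-]
After op 2 [order #2] limit_buy(price=97, qty=6): fills=none; bids=[#1:2@97 #2:6@97] asks=[-]
After op 3 [order #3] limit_sell(price=104, qty=7): fills=none; bids=[#1:2@97 #2:6@97] asks=[#3:7@104]
After op 4 [order #4] limit_sell(price=96, qty=3): fills=#1x#4:2@97 #2x#4:1@97; bids=[#2:5@97] asks=[#3:7@104]
After op 5 cancel(order #2): fills=none; bids=[-] asks=[#3:7@104]
After op 6 [order #5] limit_sell(price=97, qty=9): fills=none; bids=[-] asks=[#5:9@97 #3:7@104]
After op 7 [order #6] limit_sell(price=103, qty=5): fills=none; bids=[-] asks=[#5:9@97 #6:5@103 #3:7@104]

Answer: BIDS (highest first):
  (empty)
ASKS (lowest first):
  #5: 9@97
  #6: 5@103
  #3: 7@104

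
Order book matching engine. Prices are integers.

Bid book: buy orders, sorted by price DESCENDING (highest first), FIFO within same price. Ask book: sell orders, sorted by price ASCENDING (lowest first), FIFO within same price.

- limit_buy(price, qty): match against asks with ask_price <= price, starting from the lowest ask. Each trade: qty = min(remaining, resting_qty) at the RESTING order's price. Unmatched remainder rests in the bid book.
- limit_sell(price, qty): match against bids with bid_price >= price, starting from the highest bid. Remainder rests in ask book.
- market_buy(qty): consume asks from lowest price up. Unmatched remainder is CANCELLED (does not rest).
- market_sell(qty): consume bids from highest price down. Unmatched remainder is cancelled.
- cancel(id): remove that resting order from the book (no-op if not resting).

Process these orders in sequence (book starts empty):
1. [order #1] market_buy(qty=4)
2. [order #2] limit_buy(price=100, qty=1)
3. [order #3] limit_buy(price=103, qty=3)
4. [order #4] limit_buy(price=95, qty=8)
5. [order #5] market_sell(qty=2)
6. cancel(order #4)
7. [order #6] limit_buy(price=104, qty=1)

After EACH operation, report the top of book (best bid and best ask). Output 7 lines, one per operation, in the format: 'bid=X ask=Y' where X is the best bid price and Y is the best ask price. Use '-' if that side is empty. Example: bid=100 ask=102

Answer: bid=- ask=-
bid=100 ask=-
bid=103 ask=-
bid=103 ask=-
bid=103 ask=-
bid=103 ask=-
bid=104 ask=-

Derivation:
After op 1 [order #1] market_buy(qty=4): fills=none; bids=[-] asks=[-]
After op 2 [order #2] limit_buy(price=100, qty=1): fills=none; bids=[#2:1@100] asks=[-]
After op 3 [order #3] limit_buy(price=103, qty=3): fills=none; bids=[#3:3@103 #2:1@100] asks=[-]
After op 4 [order #4] limit_buy(price=95, qty=8): fills=none; bids=[#3:3@103 #2:1@100 #4:8@95] asks=[-]
After op 5 [order #5] market_sell(qty=2): fills=#3x#5:2@103; bids=[#3:1@103 #2:1@100 #4:8@95] asks=[-]
After op 6 cancel(order #4): fills=none; bids=[#3:1@103 #2:1@100] asks=[-]
After op 7 [order #6] limit_buy(price=104, qty=1): fills=none; bids=[#6:1@104 #3:1@103 #2:1@100] asks=[-]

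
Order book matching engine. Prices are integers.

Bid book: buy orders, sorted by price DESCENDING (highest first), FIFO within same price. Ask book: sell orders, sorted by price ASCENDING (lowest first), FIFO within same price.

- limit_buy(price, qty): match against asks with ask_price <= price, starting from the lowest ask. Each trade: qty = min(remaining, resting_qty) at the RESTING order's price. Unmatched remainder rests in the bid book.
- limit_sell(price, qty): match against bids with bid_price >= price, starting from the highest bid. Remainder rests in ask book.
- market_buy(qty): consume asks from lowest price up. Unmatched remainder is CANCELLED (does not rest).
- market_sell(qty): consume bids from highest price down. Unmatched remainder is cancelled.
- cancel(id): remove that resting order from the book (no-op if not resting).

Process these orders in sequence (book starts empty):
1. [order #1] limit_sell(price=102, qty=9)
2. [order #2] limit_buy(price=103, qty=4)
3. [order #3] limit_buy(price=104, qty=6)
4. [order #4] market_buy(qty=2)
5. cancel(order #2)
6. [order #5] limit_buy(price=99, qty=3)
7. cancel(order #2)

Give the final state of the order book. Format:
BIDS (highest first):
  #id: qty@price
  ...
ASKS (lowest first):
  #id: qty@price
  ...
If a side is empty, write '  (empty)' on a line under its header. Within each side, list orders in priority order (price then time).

Answer: BIDS (highest first):
  #3: 1@104
  #5: 3@99
ASKS (lowest first):
  (empty)

Derivation:
After op 1 [order #1] limit_sell(price=102, qty=9): fills=none; bids=[-] asks=[#1:9@102]
After op 2 [order #2] limit_buy(price=103, qty=4): fills=#2x#1:4@102; bids=[-] asks=[#1:5@102]
After op 3 [order #3] limit_buy(price=104, qty=6): fills=#3x#1:5@102; bids=[#3:1@104] asks=[-]
After op 4 [order #4] market_buy(qty=2): fills=none; bids=[#3:1@104] asks=[-]
After op 5 cancel(order #2): fills=none; bids=[#3:1@104] asks=[-]
After op 6 [order #5] limit_buy(price=99, qty=3): fills=none; bids=[#3:1@104 #5:3@99] asks=[-]
After op 7 cancel(order #2): fills=none; bids=[#3:1@104 #5:3@99] asks=[-]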